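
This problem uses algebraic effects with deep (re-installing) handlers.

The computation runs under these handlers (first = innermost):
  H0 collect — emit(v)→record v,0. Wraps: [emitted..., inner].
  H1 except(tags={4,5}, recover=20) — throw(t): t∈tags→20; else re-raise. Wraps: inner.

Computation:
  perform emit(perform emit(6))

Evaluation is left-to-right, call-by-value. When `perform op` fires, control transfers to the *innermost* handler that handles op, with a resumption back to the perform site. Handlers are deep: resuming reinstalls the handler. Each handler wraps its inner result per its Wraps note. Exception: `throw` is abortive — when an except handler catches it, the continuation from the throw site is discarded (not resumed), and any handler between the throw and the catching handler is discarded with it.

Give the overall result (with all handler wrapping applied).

Answer: [6, 0, 0]

Step-by-step:
emit(6) @ H0 ⇒ out+=6
emit(0) @ H0 ⇒ out+=0
H0 returns [6, 0, 0]
H1 returns [6, 0, 0]
= [6, 0, 0]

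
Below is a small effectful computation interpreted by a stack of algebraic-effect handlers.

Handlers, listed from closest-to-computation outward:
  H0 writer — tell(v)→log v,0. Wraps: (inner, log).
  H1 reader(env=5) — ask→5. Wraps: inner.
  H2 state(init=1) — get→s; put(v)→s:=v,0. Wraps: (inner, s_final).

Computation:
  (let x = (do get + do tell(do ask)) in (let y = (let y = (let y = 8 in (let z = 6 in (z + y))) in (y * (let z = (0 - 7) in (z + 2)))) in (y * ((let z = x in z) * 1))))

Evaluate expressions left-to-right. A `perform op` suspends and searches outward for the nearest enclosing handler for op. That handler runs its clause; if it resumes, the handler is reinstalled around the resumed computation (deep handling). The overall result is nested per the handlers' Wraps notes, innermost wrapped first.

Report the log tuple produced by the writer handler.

Answer: (5)

Working:
get @ H2 ⇒ 1
ask @ H1 ⇒ 5
tell(5) @ H0 ⇒ log+=5
H0 returns (-70, (5))
H1 returns (-70, (5))
H2 returns ((-70, (5)), 1)
= ((-70, (5)), 1)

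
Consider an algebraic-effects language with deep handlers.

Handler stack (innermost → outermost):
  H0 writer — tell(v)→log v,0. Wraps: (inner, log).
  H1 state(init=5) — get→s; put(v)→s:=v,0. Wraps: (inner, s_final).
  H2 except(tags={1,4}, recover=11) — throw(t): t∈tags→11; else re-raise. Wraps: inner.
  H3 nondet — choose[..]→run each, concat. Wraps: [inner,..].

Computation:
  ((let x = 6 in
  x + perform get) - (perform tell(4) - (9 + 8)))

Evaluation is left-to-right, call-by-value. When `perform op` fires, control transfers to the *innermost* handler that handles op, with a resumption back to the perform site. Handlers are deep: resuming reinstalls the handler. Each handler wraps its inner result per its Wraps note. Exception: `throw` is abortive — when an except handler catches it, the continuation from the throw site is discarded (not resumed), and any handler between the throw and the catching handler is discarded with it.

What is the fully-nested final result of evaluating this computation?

Step-by-step:
get @ H1 ⇒ 5
tell(4) @ H0 ⇒ log+=4
H0 returns (28, (4))
H1 returns ((28, (4)), 5)
H2 returns ((28, (4)), 5)
H3 returns [((28, (4)), 5)]
= [((28, (4)), 5)]

Answer: [((28, (4)), 5)]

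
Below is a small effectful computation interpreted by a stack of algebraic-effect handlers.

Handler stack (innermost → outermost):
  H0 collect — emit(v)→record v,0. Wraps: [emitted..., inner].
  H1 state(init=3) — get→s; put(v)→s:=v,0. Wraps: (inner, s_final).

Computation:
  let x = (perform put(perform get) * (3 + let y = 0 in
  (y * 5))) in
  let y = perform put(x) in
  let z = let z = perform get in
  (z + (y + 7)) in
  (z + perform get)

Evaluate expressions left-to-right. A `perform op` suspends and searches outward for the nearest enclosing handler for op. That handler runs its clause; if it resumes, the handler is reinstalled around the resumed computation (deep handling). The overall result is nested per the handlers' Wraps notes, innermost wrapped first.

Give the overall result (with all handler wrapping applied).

Answer: ([7], 0)

Step-by-step:
get @ H1 ⇒ 3
put(3) @ H1 ⇒ s:=3
put(0) @ H1 ⇒ s:=0
get @ H1 ⇒ 0
get @ H1 ⇒ 0
H0 returns [7]
H1 returns ([7], 0)
= ([7], 0)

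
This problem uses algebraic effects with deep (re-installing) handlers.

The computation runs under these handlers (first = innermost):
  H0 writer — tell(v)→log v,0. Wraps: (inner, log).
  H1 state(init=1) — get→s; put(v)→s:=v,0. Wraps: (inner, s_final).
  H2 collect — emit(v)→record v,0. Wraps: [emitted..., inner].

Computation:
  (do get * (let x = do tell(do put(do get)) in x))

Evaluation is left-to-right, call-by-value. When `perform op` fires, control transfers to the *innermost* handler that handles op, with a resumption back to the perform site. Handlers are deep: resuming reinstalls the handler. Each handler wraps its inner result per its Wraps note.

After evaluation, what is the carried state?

Step-by-step:
get @ H1 ⇒ 1
get @ H1 ⇒ 1
put(1) @ H1 ⇒ s:=1
tell(0) @ H0 ⇒ log+=0
H0 returns (0, (0))
H1 returns ((0, (0)), 1)
H2 returns [((0, (0)), 1)]
= [((0, (0)), 1)]

Answer: 1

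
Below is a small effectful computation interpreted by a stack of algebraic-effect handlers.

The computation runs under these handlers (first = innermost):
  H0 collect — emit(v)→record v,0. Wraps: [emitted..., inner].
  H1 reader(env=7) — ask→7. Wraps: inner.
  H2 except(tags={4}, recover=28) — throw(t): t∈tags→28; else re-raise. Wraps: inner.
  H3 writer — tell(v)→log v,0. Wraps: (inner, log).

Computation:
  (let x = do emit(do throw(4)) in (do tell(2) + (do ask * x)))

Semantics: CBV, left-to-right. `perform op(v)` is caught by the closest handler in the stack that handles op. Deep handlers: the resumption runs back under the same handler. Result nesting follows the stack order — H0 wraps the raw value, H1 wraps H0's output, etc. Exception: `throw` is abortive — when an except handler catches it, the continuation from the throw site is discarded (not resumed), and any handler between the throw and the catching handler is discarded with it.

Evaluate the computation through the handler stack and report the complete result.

Answer: (28, ())

Working:
throw(4) @ H2 caught ⇒ 28
H3 returns (28, ())
= (28, ())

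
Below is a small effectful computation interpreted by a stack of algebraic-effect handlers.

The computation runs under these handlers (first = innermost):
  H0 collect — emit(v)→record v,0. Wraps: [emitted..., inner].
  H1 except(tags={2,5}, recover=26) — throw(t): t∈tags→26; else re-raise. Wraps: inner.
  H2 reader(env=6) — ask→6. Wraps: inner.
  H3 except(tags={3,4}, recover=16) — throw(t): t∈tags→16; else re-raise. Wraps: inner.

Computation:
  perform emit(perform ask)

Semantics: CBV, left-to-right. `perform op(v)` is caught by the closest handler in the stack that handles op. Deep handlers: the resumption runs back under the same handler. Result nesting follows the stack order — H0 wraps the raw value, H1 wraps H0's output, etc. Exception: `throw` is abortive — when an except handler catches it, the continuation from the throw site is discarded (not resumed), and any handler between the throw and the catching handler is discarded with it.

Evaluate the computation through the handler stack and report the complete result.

Evaluation trace:
ask @ H2 ⇒ 6
emit(6) @ H0 ⇒ out+=6
H0 returns [6, 0]
H1 returns [6, 0]
H2 returns [6, 0]
H3 returns [6, 0]
= [6, 0]

Answer: [6, 0]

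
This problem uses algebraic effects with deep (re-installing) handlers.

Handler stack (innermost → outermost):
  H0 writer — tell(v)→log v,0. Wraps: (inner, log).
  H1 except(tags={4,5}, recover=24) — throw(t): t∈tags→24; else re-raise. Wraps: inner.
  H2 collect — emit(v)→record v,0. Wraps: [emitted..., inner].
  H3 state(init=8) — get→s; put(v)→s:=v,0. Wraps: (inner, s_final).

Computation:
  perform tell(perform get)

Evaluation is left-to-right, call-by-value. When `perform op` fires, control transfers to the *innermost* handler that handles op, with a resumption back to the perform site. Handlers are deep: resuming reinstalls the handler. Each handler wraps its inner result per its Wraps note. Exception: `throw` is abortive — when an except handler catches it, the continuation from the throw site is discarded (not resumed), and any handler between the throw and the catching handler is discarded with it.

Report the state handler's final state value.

Answer: 8

Working:
get @ H3 ⇒ 8
tell(8) @ H0 ⇒ log+=8
H0 returns (0, (8))
H1 returns (0, (8))
H2 returns [(0, (8))]
H3 returns ([(0, (8))], 8)
= ([(0, (8))], 8)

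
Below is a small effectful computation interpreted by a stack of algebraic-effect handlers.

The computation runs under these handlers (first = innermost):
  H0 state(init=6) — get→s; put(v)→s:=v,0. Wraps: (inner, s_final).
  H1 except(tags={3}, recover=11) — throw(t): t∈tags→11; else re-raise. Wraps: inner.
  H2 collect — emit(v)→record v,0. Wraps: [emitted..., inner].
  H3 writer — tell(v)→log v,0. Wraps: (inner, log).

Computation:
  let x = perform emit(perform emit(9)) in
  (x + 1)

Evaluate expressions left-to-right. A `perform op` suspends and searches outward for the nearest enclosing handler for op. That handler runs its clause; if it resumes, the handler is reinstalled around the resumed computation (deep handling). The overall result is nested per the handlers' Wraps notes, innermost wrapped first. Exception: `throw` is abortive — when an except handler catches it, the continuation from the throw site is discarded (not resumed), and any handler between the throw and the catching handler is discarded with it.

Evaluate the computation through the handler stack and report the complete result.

Step-by-step:
emit(9) @ H2 ⇒ out+=9
emit(0) @ H2 ⇒ out+=0
H0 returns (1, 6)
H1 returns (1, 6)
H2 returns [9, 0, (1, 6)]
H3 returns ([9, 0, (1, 6)], ())
= ([9, 0, (1, 6)], ())

Answer: ([9, 0, (1, 6)], ())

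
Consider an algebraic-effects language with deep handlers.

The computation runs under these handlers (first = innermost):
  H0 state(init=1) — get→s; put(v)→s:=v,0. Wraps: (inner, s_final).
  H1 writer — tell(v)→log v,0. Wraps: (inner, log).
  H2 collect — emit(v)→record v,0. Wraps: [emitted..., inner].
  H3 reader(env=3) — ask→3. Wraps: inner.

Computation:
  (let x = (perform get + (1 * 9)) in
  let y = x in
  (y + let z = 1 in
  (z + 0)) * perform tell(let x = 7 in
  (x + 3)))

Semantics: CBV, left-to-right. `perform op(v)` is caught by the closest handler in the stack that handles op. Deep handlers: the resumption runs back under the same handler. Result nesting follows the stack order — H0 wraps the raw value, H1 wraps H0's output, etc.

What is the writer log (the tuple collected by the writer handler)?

Step-by-step:
get @ H0 ⇒ 1
tell(10) @ H1 ⇒ log+=10
H0 returns (0, 1)
H1 returns ((0, 1), (10))
H2 returns [((0, 1), (10))]
H3 returns [((0, 1), (10))]
= [((0, 1), (10))]

Answer: (10)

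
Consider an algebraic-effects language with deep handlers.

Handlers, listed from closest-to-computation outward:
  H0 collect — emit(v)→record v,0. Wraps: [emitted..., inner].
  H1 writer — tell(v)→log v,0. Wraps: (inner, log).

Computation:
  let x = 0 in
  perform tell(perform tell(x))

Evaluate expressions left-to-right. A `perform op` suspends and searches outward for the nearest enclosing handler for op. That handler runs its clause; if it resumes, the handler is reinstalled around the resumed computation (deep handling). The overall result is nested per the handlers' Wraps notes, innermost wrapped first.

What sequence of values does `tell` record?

Evaluation trace:
tell(0) @ H1 ⇒ log+=0
tell(0) @ H1 ⇒ log+=0
H0 returns [0]
H1 returns ([0], (0, 0))
= ([0], (0, 0))

Answer: (0, 0)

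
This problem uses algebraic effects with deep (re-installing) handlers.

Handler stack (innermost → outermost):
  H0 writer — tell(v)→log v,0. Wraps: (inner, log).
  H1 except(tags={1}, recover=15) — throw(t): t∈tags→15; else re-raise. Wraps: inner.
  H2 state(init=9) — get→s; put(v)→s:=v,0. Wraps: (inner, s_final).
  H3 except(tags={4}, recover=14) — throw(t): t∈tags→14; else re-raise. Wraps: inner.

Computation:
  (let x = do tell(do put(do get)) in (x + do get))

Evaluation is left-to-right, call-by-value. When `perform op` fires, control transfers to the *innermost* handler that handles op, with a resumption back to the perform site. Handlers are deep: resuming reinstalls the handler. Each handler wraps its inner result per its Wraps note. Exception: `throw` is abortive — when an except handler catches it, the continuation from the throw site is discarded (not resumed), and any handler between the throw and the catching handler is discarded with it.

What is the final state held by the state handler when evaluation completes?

Evaluation trace:
get @ H2 ⇒ 9
put(9) @ H2 ⇒ s:=9
tell(0) @ H0 ⇒ log+=0
get @ H2 ⇒ 9
H0 returns (9, (0))
H1 returns (9, (0))
H2 returns ((9, (0)), 9)
H3 returns ((9, (0)), 9)
= ((9, (0)), 9)

Answer: 9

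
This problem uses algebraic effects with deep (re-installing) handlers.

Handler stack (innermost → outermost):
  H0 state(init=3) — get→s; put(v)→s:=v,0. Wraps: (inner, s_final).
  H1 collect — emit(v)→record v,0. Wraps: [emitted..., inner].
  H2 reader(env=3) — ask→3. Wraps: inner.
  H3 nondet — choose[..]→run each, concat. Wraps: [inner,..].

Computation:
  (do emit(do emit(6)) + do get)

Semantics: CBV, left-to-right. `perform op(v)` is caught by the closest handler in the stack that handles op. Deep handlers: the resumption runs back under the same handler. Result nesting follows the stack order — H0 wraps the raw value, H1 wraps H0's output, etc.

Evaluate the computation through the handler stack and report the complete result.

Step-by-step:
emit(6) @ H1 ⇒ out+=6
emit(0) @ H1 ⇒ out+=0
get @ H0 ⇒ 3
H0 returns (3, 3)
H1 returns [6, 0, (3, 3)]
H2 returns [6, 0, (3, 3)]
H3 returns [[6, 0, (3, 3)]]
= [[6, 0, (3, 3)]]

Answer: [[6, 0, (3, 3)]]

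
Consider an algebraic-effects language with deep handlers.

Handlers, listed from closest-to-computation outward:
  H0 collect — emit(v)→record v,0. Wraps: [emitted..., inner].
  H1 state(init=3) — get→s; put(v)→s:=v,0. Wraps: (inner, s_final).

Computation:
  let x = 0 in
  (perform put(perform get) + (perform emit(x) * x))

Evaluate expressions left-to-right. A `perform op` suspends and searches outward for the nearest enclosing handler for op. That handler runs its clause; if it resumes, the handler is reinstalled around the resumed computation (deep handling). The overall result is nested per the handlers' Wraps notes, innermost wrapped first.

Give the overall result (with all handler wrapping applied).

Evaluation trace:
get @ H1 ⇒ 3
put(3) @ H1 ⇒ s:=3
emit(0) @ H0 ⇒ out+=0
H0 returns [0, 0]
H1 returns ([0, 0], 3)
= ([0, 0], 3)

Answer: ([0, 0], 3)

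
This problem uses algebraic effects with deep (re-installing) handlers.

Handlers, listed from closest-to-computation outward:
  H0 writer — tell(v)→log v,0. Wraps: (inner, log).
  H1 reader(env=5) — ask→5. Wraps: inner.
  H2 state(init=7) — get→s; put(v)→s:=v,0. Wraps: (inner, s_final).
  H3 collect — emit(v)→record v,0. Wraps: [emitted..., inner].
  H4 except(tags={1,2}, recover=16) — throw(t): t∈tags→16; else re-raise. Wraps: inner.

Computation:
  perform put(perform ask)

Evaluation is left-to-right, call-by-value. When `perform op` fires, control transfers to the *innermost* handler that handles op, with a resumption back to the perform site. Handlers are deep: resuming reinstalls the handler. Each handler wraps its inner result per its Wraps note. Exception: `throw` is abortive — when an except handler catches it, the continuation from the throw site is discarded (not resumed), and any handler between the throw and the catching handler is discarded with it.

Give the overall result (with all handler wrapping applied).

Answer: [((0, ()), 5)]

Working:
ask @ H1 ⇒ 5
put(5) @ H2 ⇒ s:=5
H0 returns (0, ())
H1 returns (0, ())
H2 returns ((0, ()), 5)
H3 returns [((0, ()), 5)]
H4 returns [((0, ()), 5)]
= [((0, ()), 5)]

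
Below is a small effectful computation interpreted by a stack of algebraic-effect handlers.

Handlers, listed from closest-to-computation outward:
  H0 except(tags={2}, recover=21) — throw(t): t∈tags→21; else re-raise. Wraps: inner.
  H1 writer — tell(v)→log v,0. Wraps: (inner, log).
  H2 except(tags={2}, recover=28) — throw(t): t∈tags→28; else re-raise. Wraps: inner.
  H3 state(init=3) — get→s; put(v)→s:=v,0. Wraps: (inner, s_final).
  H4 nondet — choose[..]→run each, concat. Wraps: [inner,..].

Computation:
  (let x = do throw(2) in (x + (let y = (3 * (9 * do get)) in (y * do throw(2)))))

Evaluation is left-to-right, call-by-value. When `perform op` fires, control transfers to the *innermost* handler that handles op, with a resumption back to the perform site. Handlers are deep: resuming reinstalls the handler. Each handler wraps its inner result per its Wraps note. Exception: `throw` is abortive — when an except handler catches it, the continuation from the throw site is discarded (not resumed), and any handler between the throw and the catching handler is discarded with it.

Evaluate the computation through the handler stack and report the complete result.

Answer: [((21, ()), 3)]

Evaluation trace:
throw(2) @ H0 caught ⇒ 21
H1 returns (21, ())
H2 returns (21, ())
H3 returns ((21, ()), 3)
H4 returns [((21, ()), 3)]
= [((21, ()), 3)]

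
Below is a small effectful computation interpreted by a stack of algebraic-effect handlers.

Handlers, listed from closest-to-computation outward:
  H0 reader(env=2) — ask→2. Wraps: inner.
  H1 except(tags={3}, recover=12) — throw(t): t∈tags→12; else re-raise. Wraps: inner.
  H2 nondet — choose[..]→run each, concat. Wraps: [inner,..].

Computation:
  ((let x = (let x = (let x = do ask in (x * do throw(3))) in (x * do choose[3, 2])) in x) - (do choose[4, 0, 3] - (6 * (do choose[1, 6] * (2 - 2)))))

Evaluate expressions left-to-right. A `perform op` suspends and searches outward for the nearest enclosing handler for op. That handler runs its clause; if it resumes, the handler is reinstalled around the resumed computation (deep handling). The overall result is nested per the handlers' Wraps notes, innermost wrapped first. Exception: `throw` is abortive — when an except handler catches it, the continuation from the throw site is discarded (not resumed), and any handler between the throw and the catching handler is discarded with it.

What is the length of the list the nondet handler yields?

Answer: 1

Working:
ask @ H0 ⇒ 2
throw(3) @ H1 caught ⇒ 12
H2 returns [12]
= [12]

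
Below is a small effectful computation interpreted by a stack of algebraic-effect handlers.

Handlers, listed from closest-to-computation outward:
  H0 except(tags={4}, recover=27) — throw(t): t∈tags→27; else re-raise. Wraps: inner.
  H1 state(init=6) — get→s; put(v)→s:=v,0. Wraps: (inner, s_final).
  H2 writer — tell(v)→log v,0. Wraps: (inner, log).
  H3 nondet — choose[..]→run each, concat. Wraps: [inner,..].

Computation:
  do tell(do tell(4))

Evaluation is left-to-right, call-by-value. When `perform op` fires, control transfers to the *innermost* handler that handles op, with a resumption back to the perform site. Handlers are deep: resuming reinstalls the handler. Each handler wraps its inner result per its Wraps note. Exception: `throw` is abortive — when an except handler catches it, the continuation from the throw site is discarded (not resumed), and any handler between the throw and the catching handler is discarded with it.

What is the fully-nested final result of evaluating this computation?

Step-by-step:
tell(4) @ H2 ⇒ log+=4
tell(0) @ H2 ⇒ log+=0
H0 returns 0
H1 returns (0, 6)
H2 returns ((0, 6), (4, 0))
H3 returns [((0, 6), (4, 0))]
= [((0, 6), (4, 0))]

Answer: [((0, 6), (4, 0))]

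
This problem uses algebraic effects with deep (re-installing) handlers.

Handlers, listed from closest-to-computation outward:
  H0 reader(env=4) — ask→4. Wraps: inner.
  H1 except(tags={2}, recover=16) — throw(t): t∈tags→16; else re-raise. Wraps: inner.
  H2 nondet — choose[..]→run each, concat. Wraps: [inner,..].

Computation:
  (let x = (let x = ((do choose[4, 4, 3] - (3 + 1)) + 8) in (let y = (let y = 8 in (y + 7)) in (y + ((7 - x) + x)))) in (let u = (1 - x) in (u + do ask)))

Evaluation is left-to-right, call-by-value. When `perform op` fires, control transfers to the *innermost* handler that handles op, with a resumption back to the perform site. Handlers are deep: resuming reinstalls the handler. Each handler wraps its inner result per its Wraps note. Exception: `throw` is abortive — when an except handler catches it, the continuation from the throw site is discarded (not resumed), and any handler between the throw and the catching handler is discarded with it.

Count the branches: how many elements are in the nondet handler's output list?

Evaluation trace:
choose[4, 4, 3] @ H2
  branch[0] choose=4:
    ask @ H0 ⇒ 4
    H0 returns -17
    H1 returns -17
    H2 returns [-17]
  branch[1] choose=4:
    ask @ H0 ⇒ 4
    H0 returns -17
    H1 returns -17
    H2 returns [-17]
  branch[2] choose=3:
    ask @ H0 ⇒ 4
    H0 returns -17
    H1 returns -17
    H2 returns [-17]
= [-17, -17, -17]

Answer: 3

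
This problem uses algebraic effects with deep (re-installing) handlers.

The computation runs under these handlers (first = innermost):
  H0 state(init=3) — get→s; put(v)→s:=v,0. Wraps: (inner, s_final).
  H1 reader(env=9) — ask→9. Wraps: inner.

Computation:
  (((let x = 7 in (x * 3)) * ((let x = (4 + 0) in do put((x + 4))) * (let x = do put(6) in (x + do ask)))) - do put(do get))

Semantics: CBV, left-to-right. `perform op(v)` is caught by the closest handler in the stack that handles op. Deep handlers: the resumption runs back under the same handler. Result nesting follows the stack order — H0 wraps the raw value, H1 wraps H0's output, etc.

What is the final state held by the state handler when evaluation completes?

Working:
put(8) @ H0 ⇒ s:=8
put(6) @ H0 ⇒ s:=6
ask @ H1 ⇒ 9
get @ H0 ⇒ 6
put(6) @ H0 ⇒ s:=6
H0 returns (0, 6)
H1 returns (0, 6)
= (0, 6)

Answer: 6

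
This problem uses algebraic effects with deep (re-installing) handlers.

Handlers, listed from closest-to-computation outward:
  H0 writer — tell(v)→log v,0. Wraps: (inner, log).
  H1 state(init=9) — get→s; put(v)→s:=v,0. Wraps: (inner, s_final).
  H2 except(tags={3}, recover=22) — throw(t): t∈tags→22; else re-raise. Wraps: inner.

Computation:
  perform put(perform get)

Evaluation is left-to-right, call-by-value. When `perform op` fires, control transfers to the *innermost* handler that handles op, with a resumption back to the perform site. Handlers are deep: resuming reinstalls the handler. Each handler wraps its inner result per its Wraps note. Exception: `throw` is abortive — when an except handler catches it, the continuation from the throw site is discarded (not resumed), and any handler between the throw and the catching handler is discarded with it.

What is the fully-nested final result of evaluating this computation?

Working:
get @ H1 ⇒ 9
put(9) @ H1 ⇒ s:=9
H0 returns (0, ())
H1 returns ((0, ()), 9)
H2 returns ((0, ()), 9)
= ((0, ()), 9)

Answer: ((0, ()), 9)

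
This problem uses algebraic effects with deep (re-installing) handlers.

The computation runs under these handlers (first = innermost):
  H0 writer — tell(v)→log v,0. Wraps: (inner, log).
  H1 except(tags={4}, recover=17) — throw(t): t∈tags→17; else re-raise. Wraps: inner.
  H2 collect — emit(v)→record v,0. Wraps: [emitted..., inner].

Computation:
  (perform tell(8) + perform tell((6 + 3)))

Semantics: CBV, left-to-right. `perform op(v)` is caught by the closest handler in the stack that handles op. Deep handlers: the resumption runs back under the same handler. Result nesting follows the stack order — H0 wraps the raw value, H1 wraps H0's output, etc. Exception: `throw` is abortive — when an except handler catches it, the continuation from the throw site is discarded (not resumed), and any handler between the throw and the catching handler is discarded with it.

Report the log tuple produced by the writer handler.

Evaluation trace:
tell(8) @ H0 ⇒ log+=8
tell(9) @ H0 ⇒ log+=9
H0 returns (0, (8, 9))
H1 returns (0, (8, 9))
H2 returns [(0, (8, 9))]
= [(0, (8, 9))]

Answer: (8, 9)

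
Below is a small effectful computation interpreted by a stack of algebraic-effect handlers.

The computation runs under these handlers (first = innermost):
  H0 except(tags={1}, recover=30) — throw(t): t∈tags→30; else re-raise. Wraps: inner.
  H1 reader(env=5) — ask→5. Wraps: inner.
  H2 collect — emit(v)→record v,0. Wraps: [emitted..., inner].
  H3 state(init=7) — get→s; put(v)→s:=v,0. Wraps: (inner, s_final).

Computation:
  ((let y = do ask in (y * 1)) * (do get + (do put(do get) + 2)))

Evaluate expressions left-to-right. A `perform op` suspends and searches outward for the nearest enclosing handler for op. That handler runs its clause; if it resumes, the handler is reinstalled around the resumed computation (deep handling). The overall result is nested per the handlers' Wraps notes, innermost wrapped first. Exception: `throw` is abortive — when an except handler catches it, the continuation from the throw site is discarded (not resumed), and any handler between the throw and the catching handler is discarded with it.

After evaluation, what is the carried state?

Step-by-step:
ask @ H1 ⇒ 5
get @ H3 ⇒ 7
get @ H3 ⇒ 7
put(7) @ H3 ⇒ s:=7
H0 returns 45
H1 returns 45
H2 returns [45]
H3 returns ([45], 7)
= ([45], 7)

Answer: 7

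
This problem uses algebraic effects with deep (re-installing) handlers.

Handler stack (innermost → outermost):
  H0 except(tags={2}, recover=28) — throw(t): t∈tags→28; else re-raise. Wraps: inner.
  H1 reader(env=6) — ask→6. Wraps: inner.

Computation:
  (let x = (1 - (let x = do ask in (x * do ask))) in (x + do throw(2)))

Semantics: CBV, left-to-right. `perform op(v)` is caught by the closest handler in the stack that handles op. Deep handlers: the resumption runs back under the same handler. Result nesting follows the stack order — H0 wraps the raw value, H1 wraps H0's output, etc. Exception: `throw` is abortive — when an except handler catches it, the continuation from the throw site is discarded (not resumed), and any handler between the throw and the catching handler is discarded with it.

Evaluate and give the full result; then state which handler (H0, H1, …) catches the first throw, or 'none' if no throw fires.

Evaluation trace:
ask @ H1 ⇒ 6
ask @ H1 ⇒ 6
throw(2) @ H0 caught ⇒ 28
H1 returns 28
= 28

Answer: 28 ; first throw caught by: H0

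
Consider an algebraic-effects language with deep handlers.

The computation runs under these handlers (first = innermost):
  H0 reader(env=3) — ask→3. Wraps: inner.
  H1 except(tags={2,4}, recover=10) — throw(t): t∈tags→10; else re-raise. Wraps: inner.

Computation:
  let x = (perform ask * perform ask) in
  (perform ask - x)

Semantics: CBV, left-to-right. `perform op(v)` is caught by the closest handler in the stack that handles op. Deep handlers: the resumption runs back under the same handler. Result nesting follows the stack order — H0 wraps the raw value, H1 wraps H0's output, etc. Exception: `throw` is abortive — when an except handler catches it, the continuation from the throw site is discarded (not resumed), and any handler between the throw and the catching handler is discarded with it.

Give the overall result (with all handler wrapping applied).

Answer: -6

Step-by-step:
ask @ H0 ⇒ 3
ask @ H0 ⇒ 3
ask @ H0 ⇒ 3
H0 returns -6
H1 returns -6
= -6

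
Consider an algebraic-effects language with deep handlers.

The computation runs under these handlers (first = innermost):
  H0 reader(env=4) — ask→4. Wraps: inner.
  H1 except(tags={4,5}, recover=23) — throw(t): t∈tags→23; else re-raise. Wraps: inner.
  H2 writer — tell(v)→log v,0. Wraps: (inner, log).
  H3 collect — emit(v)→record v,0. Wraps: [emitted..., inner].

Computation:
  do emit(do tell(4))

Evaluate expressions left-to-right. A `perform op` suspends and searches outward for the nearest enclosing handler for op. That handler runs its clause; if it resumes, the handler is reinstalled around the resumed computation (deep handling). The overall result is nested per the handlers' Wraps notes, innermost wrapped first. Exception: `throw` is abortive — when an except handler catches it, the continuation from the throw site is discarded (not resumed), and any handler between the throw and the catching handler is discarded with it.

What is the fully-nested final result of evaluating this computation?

Answer: [0, (0, (4))]

Step-by-step:
tell(4) @ H2 ⇒ log+=4
emit(0) @ H3 ⇒ out+=0
H0 returns 0
H1 returns 0
H2 returns (0, (4))
H3 returns [0, (0, (4))]
= [0, (0, (4))]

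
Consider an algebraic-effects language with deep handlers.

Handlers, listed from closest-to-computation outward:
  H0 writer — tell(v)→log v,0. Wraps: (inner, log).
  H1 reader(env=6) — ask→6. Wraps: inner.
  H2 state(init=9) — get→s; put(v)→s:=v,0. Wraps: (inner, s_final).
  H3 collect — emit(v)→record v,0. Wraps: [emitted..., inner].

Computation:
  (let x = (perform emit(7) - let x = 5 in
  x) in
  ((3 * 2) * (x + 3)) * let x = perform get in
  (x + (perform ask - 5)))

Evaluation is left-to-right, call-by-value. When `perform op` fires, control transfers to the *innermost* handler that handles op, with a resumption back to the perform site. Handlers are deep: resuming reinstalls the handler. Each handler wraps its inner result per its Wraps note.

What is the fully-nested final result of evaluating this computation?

Answer: [7, ((-120, ()), 9)]

Working:
emit(7) @ H3 ⇒ out+=7
get @ H2 ⇒ 9
ask @ H1 ⇒ 6
H0 returns (-120, ())
H1 returns (-120, ())
H2 returns ((-120, ()), 9)
H3 returns [7, ((-120, ()), 9)]
= [7, ((-120, ()), 9)]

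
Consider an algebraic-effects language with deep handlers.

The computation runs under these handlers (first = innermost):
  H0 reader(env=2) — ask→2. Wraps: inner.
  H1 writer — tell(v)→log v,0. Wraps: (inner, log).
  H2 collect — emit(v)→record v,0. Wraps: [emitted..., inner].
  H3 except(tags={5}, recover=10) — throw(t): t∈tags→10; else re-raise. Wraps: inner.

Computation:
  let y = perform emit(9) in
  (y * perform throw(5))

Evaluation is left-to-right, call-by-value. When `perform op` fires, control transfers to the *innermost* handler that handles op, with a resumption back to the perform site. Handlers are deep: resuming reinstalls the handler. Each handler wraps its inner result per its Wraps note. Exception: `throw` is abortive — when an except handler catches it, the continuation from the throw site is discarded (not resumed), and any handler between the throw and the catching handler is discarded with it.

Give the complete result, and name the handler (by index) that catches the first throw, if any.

Answer: 10 ; first throw caught by: H3

Step-by-step:
emit(9) @ H2 ⇒ out+=9
throw(5) @ H3 caught ⇒ 10
= 10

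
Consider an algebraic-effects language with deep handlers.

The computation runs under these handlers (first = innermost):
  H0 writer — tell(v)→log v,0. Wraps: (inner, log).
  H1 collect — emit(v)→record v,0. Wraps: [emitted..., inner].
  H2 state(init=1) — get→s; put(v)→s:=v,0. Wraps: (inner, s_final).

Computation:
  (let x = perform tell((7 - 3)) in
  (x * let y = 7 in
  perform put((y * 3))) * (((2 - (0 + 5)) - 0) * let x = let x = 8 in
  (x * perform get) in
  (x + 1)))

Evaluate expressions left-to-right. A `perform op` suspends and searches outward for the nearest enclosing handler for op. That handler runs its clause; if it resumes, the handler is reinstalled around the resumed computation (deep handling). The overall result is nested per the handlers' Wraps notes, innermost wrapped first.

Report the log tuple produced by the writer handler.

Step-by-step:
tell(4) @ H0 ⇒ log+=4
put(21) @ H2 ⇒ s:=21
get @ H2 ⇒ 21
H0 returns (0, (4))
H1 returns [(0, (4))]
H2 returns ([(0, (4))], 21)
= ([(0, (4))], 21)

Answer: (4)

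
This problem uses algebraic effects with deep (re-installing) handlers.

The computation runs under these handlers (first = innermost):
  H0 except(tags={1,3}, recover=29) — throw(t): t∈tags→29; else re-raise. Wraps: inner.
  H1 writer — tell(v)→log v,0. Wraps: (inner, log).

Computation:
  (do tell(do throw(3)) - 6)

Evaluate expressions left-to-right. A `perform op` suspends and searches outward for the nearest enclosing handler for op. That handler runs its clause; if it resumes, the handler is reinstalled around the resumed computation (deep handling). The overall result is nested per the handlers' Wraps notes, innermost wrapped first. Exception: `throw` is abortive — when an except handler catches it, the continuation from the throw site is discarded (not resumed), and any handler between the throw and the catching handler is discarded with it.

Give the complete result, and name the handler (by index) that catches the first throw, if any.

Working:
throw(3) @ H0 caught ⇒ 29
H1 returns (29, ())
= (29, ())

Answer: (29, ()) ; first throw caught by: H0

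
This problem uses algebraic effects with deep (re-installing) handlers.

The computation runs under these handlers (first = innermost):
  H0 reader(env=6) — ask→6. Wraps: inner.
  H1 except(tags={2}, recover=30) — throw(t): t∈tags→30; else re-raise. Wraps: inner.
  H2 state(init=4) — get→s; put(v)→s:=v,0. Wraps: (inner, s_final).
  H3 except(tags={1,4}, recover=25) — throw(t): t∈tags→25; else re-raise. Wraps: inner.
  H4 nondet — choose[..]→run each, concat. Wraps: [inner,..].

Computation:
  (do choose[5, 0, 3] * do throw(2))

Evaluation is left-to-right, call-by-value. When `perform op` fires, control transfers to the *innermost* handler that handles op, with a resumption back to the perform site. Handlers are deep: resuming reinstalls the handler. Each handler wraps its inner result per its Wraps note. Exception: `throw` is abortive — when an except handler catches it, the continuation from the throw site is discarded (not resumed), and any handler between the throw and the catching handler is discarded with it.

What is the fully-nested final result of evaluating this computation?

Evaluation trace:
choose[5, 0, 3] @ H4
  branch[0] choose=5:
    throw(2) @ H1 caught ⇒ 30
    H2 returns (30, 4)
    H3 returns (30, 4)
    H4 returns [(30, 4)]
  branch[1] choose=0:
    throw(2) @ H1 caught ⇒ 30
    H2 returns (30, 4)
    H3 returns (30, 4)
    H4 returns [(30, 4)]
  branch[2] choose=3:
    throw(2) @ H1 caught ⇒ 30
    H2 returns (30, 4)
    H3 returns (30, 4)
    H4 returns [(30, 4)]
= [(30, 4), (30, 4), (30, 4)]

Answer: [(30, 4), (30, 4), (30, 4)]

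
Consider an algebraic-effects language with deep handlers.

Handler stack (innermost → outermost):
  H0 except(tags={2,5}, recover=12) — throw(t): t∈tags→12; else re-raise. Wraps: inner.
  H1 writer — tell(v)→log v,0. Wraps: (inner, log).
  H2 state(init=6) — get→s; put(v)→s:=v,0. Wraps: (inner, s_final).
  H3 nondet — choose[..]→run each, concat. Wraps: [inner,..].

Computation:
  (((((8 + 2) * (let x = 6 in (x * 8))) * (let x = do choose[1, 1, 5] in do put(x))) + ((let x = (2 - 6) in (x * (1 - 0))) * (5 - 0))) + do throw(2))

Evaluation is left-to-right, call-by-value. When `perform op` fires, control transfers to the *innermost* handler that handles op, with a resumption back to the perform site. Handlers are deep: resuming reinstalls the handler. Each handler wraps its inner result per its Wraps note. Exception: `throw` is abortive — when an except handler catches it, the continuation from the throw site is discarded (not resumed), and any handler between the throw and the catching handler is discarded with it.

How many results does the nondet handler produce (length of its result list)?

Answer: 3

Step-by-step:
choose[1, 1, 5] @ H3
  branch[0] choose=1:
    put(1) @ H2 ⇒ s:=1
    throw(2) @ H0 caught ⇒ 12
    H1 returns (12, ())
    H2 returns ((12, ()), 1)
    H3 returns [((12, ()), 1)]
  branch[1] choose=1:
    put(1) @ H2 ⇒ s:=1
    throw(2) @ H0 caught ⇒ 12
    H1 returns (12, ())
    H2 returns ((12, ()), 1)
    H3 returns [((12, ()), 1)]
  branch[2] choose=5:
    put(5) @ H2 ⇒ s:=5
    throw(2) @ H0 caught ⇒ 12
    H1 returns (12, ())
    H2 returns ((12, ()), 5)
    H3 returns [((12, ()), 5)]
= [((12, ()), 1), ((12, ()), 1), ((12, ()), 5)]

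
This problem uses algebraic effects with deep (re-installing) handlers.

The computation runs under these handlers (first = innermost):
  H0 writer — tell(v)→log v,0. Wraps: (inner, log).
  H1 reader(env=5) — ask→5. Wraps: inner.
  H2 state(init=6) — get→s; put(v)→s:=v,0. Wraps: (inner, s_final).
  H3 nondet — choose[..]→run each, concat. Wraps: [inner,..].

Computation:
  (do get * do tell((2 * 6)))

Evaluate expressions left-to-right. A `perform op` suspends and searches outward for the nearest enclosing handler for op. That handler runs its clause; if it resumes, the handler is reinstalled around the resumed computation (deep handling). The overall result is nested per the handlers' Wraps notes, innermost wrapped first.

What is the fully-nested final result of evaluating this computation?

Evaluation trace:
get @ H2 ⇒ 6
tell(12) @ H0 ⇒ log+=12
H0 returns (0, (12))
H1 returns (0, (12))
H2 returns ((0, (12)), 6)
H3 returns [((0, (12)), 6)]
= [((0, (12)), 6)]

Answer: [((0, (12)), 6)]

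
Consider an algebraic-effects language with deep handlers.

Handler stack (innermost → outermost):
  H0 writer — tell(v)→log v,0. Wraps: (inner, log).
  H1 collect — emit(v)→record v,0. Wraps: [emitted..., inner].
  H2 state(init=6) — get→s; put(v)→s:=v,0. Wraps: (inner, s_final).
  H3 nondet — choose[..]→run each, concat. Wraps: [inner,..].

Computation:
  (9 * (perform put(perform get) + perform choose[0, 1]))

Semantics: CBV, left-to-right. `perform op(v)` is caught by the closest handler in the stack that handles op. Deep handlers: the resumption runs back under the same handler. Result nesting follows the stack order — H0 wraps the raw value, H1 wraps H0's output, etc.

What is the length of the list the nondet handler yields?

Working:
get @ H2 ⇒ 6
put(6) @ H2 ⇒ s:=6
choose[0, 1] @ H3
  branch[0] choose=0:
    H0 returns (0, ())
    H1 returns [(0, ())]
    H2 returns ([(0, ())], 6)
    H3 returns [([(0, ())], 6)]
  branch[1] choose=1:
    H0 returns (9, ())
    H1 returns [(9, ())]
    H2 returns ([(9, ())], 6)
    H3 returns [([(9, ())], 6)]
= [([(0, ())], 6), ([(9, ())], 6)]

Answer: 2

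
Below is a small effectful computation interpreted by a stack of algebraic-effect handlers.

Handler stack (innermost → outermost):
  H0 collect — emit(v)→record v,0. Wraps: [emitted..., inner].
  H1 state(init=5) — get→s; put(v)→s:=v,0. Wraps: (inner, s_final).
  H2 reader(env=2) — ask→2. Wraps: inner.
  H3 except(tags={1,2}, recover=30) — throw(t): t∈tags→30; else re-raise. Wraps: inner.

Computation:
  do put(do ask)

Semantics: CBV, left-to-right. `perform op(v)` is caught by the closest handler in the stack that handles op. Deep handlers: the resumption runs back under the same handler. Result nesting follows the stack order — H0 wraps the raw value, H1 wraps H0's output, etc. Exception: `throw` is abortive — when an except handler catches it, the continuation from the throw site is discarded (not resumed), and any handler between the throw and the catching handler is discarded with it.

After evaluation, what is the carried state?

Step-by-step:
ask @ H2 ⇒ 2
put(2) @ H1 ⇒ s:=2
H0 returns [0]
H1 returns ([0], 2)
H2 returns ([0], 2)
H3 returns ([0], 2)
= ([0], 2)

Answer: 2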